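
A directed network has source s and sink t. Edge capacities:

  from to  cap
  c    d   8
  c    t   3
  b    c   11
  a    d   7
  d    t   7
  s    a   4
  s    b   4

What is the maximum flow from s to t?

Augment s→a→d→t: bottleneck 4, flow now 4.
Augment s→b→c→t: bottleneck 3, flow now 7.
Augment s→b→c→d→t: bottleneck 1, flow now 8.
No augmenting path remains; maximum flow = 8.
In the residual graph, reachable from s: {s}.
Min-cut edges: s→a (4), s→b (4); capacity 4 + 4 = 8.
This cut is saturated, so no flow can exceed 8.

8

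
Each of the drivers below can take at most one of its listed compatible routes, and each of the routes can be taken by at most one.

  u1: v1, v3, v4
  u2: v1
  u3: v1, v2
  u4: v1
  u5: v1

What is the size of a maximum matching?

3

Unit-capacity flow: source→left, listed edges, right→sink; max matching = max flow.
Augmenting path u1→v1 (+1); matched 1.
Augmenting path u3→v2 (+1); matched 2.
Augmenting path u2→v1→u1→v3 (+1); matched 3.
No augmenting path remains; maximum matching = 3.
König certificate: {u1, u3, v1} is a vertex cover of size 3 (every listed pair touches it), so no matching can be larger.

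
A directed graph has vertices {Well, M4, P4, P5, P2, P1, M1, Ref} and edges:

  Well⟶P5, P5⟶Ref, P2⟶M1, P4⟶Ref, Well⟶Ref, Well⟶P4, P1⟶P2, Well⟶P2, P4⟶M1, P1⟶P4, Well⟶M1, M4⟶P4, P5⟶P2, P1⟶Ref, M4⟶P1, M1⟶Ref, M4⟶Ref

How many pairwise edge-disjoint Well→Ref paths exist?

4

Assign every edge capacity 1; by Menger, the answer equals the max flow.
Path Well→Ref (+1); total 1.
Path Well→P4→Ref (+1); total 2.
Path Well→P5→Ref (+1); total 3.
Path Well→M1→Ref (+1); total 4.
No residual Well→Ref path; max flow = 4.
Certifying cut of size 4: {M1→Ref, Well→P4, Well→P5, Well→Ref}.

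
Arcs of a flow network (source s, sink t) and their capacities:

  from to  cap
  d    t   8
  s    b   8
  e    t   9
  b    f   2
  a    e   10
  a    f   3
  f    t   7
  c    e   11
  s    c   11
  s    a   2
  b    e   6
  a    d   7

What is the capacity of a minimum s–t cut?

Augment s→a→d→t: bottleneck 2, flow now 2.
Augment s→b→e→t: bottleneck 6, flow now 8.
Augment s→b→f→t: bottleneck 2, flow now 10.
Augment s→c→e→t: bottleneck 3, flow now 13.
No augmenting path remains; maximum flow = 13.
By max-flow min-cut, the minimum cut capacity equals the max flow.
In the residual graph, reachable from s: {s, b, c, e}.
Min-cut edges: s→a (2), b→f (2), e→t (9); capacity 2 + 2 + 9 = 13.

13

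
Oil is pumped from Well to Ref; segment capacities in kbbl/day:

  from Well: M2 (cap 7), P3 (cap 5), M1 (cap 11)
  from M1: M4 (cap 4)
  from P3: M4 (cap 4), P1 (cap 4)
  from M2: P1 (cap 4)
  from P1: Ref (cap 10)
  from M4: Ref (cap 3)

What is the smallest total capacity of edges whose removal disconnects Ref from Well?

11

Augment Well→M1→M4→Ref: bottleneck 3, flow now 3.
Augment Well→P3→P1→Ref: bottleneck 4, flow now 7.
Augment Well→M2→P1→Ref: bottleneck 4, flow now 11.
No augmenting path remains; maximum flow = 11.
By max-flow min-cut, the minimum cut capacity equals the max flow.
In the residual graph, reachable from Well: {Well, M1, P3, M2, M4}.
Min-cut edges: P3→P1 (4), M2→P1 (4), M4→Ref (3); capacity 4 + 4 + 3 = 11.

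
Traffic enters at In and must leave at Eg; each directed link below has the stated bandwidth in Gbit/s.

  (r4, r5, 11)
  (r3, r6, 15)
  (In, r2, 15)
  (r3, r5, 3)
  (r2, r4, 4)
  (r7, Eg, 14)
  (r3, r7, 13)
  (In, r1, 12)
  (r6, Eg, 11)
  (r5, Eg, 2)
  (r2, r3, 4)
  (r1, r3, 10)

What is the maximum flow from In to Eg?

Augment In→r1→r3→r5→Eg: bottleneck 2, flow now 2.
Augment In→r1→r3→r6→Eg: bottleneck 8, flow now 10.
Augment In→r2→r3→r6→Eg: bottleneck 3, flow now 13.
Augment In→r2→r3→r7→Eg: bottleneck 1, flow now 14.
Augment In→r2→r4→r5→r3→r7→Eg: bottleneck 2, flow now 16. (uses reverse residual edge)
No augmenting path remains; maximum flow = 16.
In the residual graph, reachable from In: {In, r1, r2, r4, r5}.
Min-cut edges: r1→r3 (10), r2→r3 (4), r5→Eg (2); capacity 10 + 4 + 2 = 16.
This cut is saturated, so no flow can exceed 16.

16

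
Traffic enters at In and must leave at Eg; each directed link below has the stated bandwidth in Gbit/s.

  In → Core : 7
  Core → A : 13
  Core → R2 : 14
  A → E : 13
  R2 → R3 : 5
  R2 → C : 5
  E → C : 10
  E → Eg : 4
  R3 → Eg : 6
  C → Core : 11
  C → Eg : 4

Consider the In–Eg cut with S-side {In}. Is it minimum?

Yes — it is a minimum cut (capacity 7).

Given cut capacity: 7 = 7.
Augment In→Core→A→E→Eg: bottleneck 4, flow now 4.
Augment In→Core→R2→R3→Eg: bottleneck 3, flow now 7.
No augmenting path remains; maximum flow = 7.
Cut capacity 7 equals the max flow, so it is a minimum cut.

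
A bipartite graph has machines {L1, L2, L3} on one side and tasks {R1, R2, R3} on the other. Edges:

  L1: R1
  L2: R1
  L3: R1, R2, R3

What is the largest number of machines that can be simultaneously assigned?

Unit-capacity flow: source→left, listed edges, right→sink; max matching = max flow.
Augmenting path L1→R1 (+1); matched 1.
Augmenting path L3→R2 (+1); matched 2.
No augmenting path remains; maximum matching = 2.
König certificate: {L3, R1} is a vertex cover of size 2 (every listed pair touches it), so no matching can be larger.

2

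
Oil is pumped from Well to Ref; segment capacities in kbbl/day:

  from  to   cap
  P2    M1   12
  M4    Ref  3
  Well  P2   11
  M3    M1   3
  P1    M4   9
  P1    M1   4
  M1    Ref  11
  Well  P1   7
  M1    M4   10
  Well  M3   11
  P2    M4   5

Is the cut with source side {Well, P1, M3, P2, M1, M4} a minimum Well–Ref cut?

Yes — it is a minimum cut (capacity 14).

Given cut capacity: 11 + 3 = 14.
Augment Well→P1→M1→Ref: bottleneck 4, flow now 4.
Augment Well→P1→M4→Ref: bottleneck 3, flow now 7.
Augment Well→M3→M1→Ref: bottleneck 3, flow now 10.
Augment Well→P2→M1→Ref: bottleneck 4, flow now 14.
No augmenting path remains; maximum flow = 14.
Cut capacity 14 equals the max flow, so it is a minimum cut.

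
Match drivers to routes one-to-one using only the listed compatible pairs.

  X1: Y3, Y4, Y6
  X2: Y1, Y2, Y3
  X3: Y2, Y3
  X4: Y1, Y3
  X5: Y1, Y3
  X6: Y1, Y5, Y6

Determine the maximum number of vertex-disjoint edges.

5

Unit-capacity flow: source→left, listed edges, right→sink; max matching = max flow.
Augmenting path X1→Y3 (+1); matched 1.
Augmenting path X2→Y1 (+1); matched 2.
Augmenting path X3→Y2 (+1); matched 3.
Augmenting path X6→Y5 (+1); matched 4.
Augmenting path X4→Y3→X1→Y4 (+1); matched 5.
No augmenting path remains; maximum matching = 5.
König certificate: {X1, X6, Y1, Y2, Y3} is a vertex cover of size 5 (every listed pair touches it), so no matching can be larger.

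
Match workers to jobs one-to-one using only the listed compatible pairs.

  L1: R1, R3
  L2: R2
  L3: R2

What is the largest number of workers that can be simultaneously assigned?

2

Unit-capacity flow: source→left, listed edges, right→sink; max matching = max flow.
Augmenting path L1→R1 (+1); matched 1.
Augmenting path L2→R2 (+1); matched 2.
No augmenting path remains; maximum matching = 2.
König certificate: {L1, R2} is a vertex cover of size 2 (every listed pair touches it), so no matching can be larger.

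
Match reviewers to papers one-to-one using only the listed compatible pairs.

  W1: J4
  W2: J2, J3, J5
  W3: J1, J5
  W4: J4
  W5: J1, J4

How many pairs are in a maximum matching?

Unit-capacity flow: source→left, listed edges, right→sink; max matching = max flow.
Augmenting path W1→J4 (+1); matched 1.
Augmenting path W2→J2 (+1); matched 2.
Augmenting path W3→J1 (+1); matched 3.
Augmenting path W5→J1→W3→J5 (+1); matched 4.
No augmenting path remains; maximum matching = 4.
König certificate: {W2, W3, W5, J4} is a vertex cover of size 4 (every listed pair touches it), so no matching can be larger.

4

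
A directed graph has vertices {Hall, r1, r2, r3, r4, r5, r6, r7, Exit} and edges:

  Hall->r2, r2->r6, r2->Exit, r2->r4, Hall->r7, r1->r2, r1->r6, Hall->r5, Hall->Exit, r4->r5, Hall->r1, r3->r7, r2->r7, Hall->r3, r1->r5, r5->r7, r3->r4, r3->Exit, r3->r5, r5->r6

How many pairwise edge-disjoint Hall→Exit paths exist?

Assign every edge capacity 1; by Menger, the answer equals the max flow.
Path Hall→Exit (+1); total 1.
Path Hall→r2→Exit (+1); total 2.
Path Hall→r3→Exit (+1); total 3.
No residual Hall→Exit path; max flow = 3.
Certifying cut of size 3: {Hall→Exit, Hall→r3, r2→Exit}.

3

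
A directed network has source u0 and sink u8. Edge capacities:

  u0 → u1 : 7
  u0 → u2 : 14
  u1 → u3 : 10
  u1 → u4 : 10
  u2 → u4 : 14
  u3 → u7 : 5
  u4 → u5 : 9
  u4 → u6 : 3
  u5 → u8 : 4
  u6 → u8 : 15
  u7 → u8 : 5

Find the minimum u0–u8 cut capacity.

12

Augment u0→u1→u3→u7→u8: bottleneck 5, flow now 5.
Augment u0→u1→u4→u5→u8: bottleneck 2, flow now 7.
Augment u0→u2→u4→u5→u8: bottleneck 2, flow now 9.
Augment u0→u2→u4→u6→u8: bottleneck 3, flow now 12.
No augmenting path remains; maximum flow = 12.
By max-flow min-cut, the minimum cut capacity equals the max flow.
In the residual graph, reachable from u0: {u0, u1, u2, u3, u4, u5}.
Min-cut edges: u3→u7 (5), u4→u6 (3), u5→u8 (4); capacity 5 + 3 + 4 = 12.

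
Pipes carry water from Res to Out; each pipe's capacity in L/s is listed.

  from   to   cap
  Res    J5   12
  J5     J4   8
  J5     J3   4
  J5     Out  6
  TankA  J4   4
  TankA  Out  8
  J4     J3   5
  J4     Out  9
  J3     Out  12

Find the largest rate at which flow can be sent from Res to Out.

12

Augment Res→J5→Out: bottleneck 6, flow now 6.
Augment Res→J5→J4→Out: bottleneck 6, flow now 12.
No augmenting path remains; maximum flow = 12.
In the residual graph, reachable from Res: {Res}.
Min-cut edges: Res→J5 (12); capacity 12 = 12.
This cut is saturated, so no flow can exceed 12.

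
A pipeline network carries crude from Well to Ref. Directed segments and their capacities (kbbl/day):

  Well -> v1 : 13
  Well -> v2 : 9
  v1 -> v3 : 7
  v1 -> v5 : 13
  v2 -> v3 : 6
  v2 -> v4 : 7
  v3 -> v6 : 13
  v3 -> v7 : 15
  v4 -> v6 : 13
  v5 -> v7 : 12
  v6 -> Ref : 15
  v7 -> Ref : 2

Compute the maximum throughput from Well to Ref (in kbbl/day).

Augment Well→v1→v3→v6→Ref: bottleneck 7, flow now 7.
Augment Well→v1→v5→v7→Ref: bottleneck 2, flow now 9.
Augment Well→v2→v3→v6→Ref: bottleneck 6, flow now 15.
Augment Well→v2→v4→v6→Ref: bottleneck 2, flow now 17.
No augmenting path remains; maximum flow = 17.
In the residual graph, reachable from Well: {Well, v1, v2, v3, v4, v5, v6, v7}.
Min-cut edges: v6→Ref (15), v7→Ref (2); capacity 15 + 2 = 17.
This cut is saturated, so no flow can exceed 17.

17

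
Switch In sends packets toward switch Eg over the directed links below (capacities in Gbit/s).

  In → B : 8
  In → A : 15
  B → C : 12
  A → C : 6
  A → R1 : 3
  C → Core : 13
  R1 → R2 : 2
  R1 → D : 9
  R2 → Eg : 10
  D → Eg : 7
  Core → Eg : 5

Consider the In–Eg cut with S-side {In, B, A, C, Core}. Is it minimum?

Given cut capacity: 3 + 5 = 8.
Augment In→B→C→Core→Eg: bottleneck 5, flow now 5.
Augment In→A→R1→R2→Eg: bottleneck 2, flow now 7.
Augment In→A→R1→D→Eg: bottleneck 1, flow now 8.
No augmenting path remains; maximum flow = 8.
Cut capacity 8 equals the max flow, so it is a minimum cut.

Yes — it is a minimum cut (capacity 8).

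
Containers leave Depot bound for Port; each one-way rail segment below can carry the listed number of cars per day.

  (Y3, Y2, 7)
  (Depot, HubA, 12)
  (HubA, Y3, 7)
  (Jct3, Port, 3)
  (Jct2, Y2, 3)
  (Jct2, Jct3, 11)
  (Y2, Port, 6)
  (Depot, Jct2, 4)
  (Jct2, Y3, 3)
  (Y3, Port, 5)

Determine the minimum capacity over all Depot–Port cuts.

11

Augment Depot→HubA→Y3→Port: bottleneck 5, flow now 5.
Augment Depot→Jct2→Jct3→Port: bottleneck 3, flow now 8.
Augment Depot→Jct2→Y2→Port: bottleneck 1, flow now 9.
Augment Depot→HubA→Y3→Y2→Port: bottleneck 2, flow now 11.
No augmenting path remains; maximum flow = 11.
By max-flow min-cut, the minimum cut capacity equals the max flow.
In the residual graph, reachable from Depot: {Depot, HubA}.
Min-cut edges: Depot→Jct2 (4), HubA→Y3 (7); capacity 4 + 7 = 11.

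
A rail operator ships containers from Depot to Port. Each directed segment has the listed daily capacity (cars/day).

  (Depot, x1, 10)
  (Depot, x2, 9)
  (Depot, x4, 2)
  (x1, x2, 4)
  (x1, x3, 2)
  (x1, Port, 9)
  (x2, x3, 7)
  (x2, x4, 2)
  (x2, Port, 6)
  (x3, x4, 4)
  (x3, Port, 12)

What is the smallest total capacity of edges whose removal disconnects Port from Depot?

19

Augment Depot→x1→Port: bottleneck 9, flow now 9.
Augment Depot→x2→Port: bottleneck 6, flow now 15.
Augment Depot→x1→x3→Port: bottleneck 1, flow now 16.
Augment Depot→x2→x3→Port: bottleneck 3, flow now 19.
No augmenting path remains; maximum flow = 19.
By max-flow min-cut, the minimum cut capacity equals the max flow.
In the residual graph, reachable from Depot: {Depot, x4}.
Min-cut edges: Depot→x1 (10), Depot→x2 (9); capacity 10 + 9 = 19.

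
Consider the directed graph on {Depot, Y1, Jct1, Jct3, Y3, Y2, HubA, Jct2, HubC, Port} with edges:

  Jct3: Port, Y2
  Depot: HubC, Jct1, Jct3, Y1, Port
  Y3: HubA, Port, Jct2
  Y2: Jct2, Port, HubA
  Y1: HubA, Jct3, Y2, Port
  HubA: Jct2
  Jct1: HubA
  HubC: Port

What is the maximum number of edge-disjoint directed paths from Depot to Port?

4

Assign every edge capacity 1; by Menger, the answer equals the max flow.
Path Depot→Port (+1); total 1.
Path Depot→Y1→Port (+1); total 2.
Path Depot→Jct3→Port (+1); total 3.
Path Depot→HubC→Port (+1); total 4.
No residual Depot→Port path; max flow = 4.
Certifying cut of size 4: {Depot→HubC, Depot→Jct3, Depot→Port, Depot→Y1}.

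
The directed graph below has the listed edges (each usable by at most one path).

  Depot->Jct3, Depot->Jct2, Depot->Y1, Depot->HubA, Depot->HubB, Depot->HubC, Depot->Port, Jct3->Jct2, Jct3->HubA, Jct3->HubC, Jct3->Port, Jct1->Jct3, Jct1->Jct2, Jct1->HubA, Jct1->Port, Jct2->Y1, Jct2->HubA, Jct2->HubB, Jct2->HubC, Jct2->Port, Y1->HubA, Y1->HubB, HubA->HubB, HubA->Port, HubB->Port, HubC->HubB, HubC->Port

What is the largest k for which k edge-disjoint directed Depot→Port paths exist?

Assign every edge capacity 1; by Menger, the answer equals the max flow.
Path Depot→Port (+1); total 1.
Path Depot→Jct3→Port (+1); total 2.
Path Depot→Jct2→Port (+1); total 3.
Path Depot→HubA→Port (+1); total 4.
Path Depot→HubB→Port (+1); total 5.
Path Depot→HubC→Port (+1); total 6.
No residual Depot→Port path; max flow = 6.
Certifying cut of size 6: {Depot→HubC, Depot→Jct2, Depot→Jct3, Depot→Port, HubA→Port, HubB→Port}.

6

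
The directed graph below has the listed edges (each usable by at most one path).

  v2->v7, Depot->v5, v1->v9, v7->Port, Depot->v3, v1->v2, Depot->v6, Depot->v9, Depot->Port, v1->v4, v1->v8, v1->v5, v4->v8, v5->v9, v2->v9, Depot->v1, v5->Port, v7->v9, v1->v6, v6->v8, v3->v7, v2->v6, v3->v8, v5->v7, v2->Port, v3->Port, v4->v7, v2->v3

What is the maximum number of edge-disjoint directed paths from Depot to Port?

Assign every edge capacity 1; by Menger, the answer equals the max flow.
Path Depot→Port (+1); total 1.
Path Depot→v3→Port (+1); total 2.
Path Depot→v5→Port (+1); total 3.
Path Depot→v1→v2→Port (+1); total 4.
No residual Depot→Port path; max flow = 4.
Certifying cut of size 4: {Depot→Port, Depot→v1, Depot→v3, Depot→v5}.

4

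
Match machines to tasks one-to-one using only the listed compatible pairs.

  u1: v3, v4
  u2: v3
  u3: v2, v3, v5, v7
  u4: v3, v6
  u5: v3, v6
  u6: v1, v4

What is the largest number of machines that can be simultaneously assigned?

Unit-capacity flow: source→left, listed edges, right→sink; max matching = max flow.
Augmenting path u1→v3 (+1); matched 1.
Augmenting path u3→v2 (+1); matched 2.
Augmenting path u4→v6 (+1); matched 3.
Augmenting path u6→v1 (+1); matched 4.
Augmenting path u2→v3→u1→v4 (+1); matched 5.
No augmenting path remains; maximum matching = 5.
König certificate: {u1, u3, u6, v3, v6} is a vertex cover of size 5 (every listed pair touches it), so no matching can be larger.

5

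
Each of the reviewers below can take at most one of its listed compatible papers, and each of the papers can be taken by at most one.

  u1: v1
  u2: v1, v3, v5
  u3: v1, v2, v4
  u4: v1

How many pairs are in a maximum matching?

Unit-capacity flow: source→left, listed edges, right→sink; max matching = max flow.
Augmenting path u1→v1 (+1); matched 1.
Augmenting path u2→v3 (+1); matched 2.
Augmenting path u3→v2 (+1); matched 3.
No augmenting path remains; maximum matching = 3.
König certificate: {u2, u3, v1} is a vertex cover of size 3 (every listed pair touches it), so no matching can be larger.

3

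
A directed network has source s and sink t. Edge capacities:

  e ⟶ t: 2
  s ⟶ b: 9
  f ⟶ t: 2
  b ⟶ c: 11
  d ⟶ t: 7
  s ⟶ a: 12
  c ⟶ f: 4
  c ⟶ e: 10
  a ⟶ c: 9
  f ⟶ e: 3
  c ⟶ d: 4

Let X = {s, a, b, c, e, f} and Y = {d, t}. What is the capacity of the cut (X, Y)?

Edges leaving {s, a, b, c, e, f}: c→d (4), e→t (2), f→t (2).
Cut capacity = 4 + 2 + 2 = 8.

8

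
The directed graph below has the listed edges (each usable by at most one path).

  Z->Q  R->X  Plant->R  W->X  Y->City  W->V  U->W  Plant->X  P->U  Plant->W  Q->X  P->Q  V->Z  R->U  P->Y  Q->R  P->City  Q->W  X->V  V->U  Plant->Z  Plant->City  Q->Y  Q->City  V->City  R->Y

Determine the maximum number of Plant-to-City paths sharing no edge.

Assign every edge capacity 1; by Menger, the answer equals the max flow.
Path Plant→City (+1); total 1.
Path Plant→R→Y→City (+1); total 2.
Path Plant→W→V→City (+1); total 3.
Path Plant→Z→Q→City (+1); total 4.
No residual Plant→City path; max flow = 4.
Certifying cut of size 4: {Plant→City, Plant→R, V→City, Z→Q}.

4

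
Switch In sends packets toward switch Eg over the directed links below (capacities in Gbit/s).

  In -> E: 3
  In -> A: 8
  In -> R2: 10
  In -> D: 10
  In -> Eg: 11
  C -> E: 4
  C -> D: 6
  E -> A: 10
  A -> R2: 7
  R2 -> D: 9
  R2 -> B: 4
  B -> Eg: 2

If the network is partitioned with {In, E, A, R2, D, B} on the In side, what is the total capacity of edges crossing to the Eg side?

13

Edges leaving {In, E, A, R2, D, B}: In→Eg (11), B→Eg (2).
Cut capacity = 11 + 2 = 13.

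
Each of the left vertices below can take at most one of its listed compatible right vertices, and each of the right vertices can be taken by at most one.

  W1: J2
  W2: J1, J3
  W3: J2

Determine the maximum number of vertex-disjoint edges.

2

Unit-capacity flow: source→left, listed edges, right→sink; max matching = max flow.
Augmenting path W1→J2 (+1); matched 1.
Augmenting path W2→J1 (+1); matched 2.
No augmenting path remains; maximum matching = 2.
König certificate: {W2, J2} is a vertex cover of size 2 (every listed pair touches it), so no matching can be larger.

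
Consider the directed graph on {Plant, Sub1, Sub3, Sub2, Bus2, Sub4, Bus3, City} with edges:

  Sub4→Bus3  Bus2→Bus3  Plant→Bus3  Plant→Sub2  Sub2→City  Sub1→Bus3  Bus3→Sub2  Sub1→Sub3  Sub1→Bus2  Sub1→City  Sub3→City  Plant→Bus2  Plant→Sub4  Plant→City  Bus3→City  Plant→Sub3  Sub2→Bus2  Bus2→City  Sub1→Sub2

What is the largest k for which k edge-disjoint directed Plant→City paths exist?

5

Assign every edge capacity 1; by Menger, the answer equals the max flow.
Path Plant→City (+1); total 1.
Path Plant→Sub3→City (+1); total 2.
Path Plant→Sub2→City (+1); total 3.
Path Plant→Bus2→City (+1); total 4.
Path Plant→Bus3→City (+1); total 5.
No residual Plant→City path; max flow = 5.
Certifying cut of size 5: {Bus2→City, Bus3→City, Plant→City, Plant→Sub3, Sub2→City}.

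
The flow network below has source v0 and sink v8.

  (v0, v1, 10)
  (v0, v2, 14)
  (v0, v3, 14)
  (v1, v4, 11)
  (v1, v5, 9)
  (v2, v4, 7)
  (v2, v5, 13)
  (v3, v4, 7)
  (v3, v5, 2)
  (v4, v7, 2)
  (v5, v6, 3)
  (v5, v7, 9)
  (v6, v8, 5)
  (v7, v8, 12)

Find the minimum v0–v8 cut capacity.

Augment v0→v1→v4→v7→v8: bottleneck 2, flow now 2.
Augment v0→v1→v5→v6→v8: bottleneck 3, flow now 5.
Augment v0→v1→v5→v7→v8: bottleneck 5, flow now 10.
Augment v0→v2→v5→v7→v8: bottleneck 4, flow now 14.
No augmenting path remains; maximum flow = 14.
By max-flow min-cut, the minimum cut capacity equals the max flow.
In the residual graph, reachable from v0: {v0, v1, v2, v3, v4, v5}.
Min-cut edges: v4→v7 (2), v5→v6 (3), v5→v7 (9); capacity 2 + 3 + 9 = 14.

14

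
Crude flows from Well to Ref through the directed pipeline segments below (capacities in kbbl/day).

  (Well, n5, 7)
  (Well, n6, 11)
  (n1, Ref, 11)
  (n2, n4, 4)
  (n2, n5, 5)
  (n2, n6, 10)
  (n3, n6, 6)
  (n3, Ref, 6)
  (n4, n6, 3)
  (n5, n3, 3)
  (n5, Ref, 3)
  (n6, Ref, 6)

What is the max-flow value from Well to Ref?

Augment Well→n5→Ref: bottleneck 3, flow now 3.
Augment Well→n6→Ref: bottleneck 6, flow now 9.
Augment Well→n5→n3→Ref: bottleneck 3, flow now 12.
No augmenting path remains; maximum flow = 12.
In the residual graph, reachable from Well: {Well, n5, n6}.
Min-cut edges: n5→n3 (3), n5→Ref (3), n6→Ref (6); capacity 3 + 3 + 6 = 12.
This cut is saturated, so no flow can exceed 12.

12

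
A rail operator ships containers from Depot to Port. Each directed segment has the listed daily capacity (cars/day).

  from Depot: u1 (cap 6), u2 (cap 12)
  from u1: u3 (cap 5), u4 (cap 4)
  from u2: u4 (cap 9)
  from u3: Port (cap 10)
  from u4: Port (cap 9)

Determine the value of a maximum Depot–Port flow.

14

Augment Depot→u1→u3→Port: bottleneck 5, flow now 5.
Augment Depot→u1→u4→Port: bottleneck 1, flow now 6.
Augment Depot→u2→u4→Port: bottleneck 8, flow now 14.
No augmenting path remains; maximum flow = 14.
In the residual graph, reachable from Depot: {Depot, u1, u2, u4}.
Min-cut edges: u1→u3 (5), u4→Port (9); capacity 5 + 9 = 14.
This cut is saturated, so no flow can exceed 14.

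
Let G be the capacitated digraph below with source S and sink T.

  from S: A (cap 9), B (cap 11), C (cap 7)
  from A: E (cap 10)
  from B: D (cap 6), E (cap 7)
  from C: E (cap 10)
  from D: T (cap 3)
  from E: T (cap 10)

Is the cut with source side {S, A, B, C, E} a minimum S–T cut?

No — its capacity is 16, but the minimum cut has capacity 13.

Given cut capacity: 6 + 10 = 16.
Augment S→A→E→T: bottleneck 9, flow now 9.
Augment S→B→D→T: bottleneck 3, flow now 12.
Augment S→B→E→T: bottleneck 1, flow now 13.
No augmenting path remains; maximum flow = 13.
In the residual graph, reachable from S: {S, A, B, C, D, E}.
Min-cut edges: D→T (3), E→T (10); capacity 3 + 10 = 13.
Cut capacity 16 exceeds the max flow 13, so it is not minimum.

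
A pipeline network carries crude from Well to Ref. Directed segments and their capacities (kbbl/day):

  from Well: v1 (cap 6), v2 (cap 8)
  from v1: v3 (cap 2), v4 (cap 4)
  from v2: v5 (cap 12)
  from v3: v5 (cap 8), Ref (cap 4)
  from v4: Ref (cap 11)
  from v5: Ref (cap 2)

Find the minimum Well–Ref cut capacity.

8

Augment Well→v1→v3→Ref: bottleneck 2, flow now 2.
Augment Well→v1→v4→Ref: bottleneck 4, flow now 6.
Augment Well→v2→v5→Ref: bottleneck 2, flow now 8.
No augmenting path remains; maximum flow = 8.
By max-flow min-cut, the minimum cut capacity equals the max flow.
In the residual graph, reachable from Well: {Well, v2, v5}.
Min-cut edges: Well→v1 (6), v5→Ref (2); capacity 6 + 2 = 8.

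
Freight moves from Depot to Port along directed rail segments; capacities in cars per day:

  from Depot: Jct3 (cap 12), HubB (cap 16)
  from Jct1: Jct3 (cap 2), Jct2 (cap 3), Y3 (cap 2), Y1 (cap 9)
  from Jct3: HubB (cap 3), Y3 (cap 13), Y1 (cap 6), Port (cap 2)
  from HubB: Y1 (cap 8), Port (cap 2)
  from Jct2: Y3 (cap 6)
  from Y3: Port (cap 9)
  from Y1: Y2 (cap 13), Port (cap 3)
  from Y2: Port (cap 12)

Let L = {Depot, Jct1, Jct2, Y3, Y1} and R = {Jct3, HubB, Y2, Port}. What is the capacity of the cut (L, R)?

55

Edges leaving {Depot, Jct1, Jct2, Y3, Y1}: Depot→Jct3 (12), Depot→HubB (16), Jct1→Jct3 (2), Y3→Port (9), Y1→Y2 (13), Y1→Port (3).
Cut capacity = 12 + 16 + 2 + 9 + 13 + 3 = 55.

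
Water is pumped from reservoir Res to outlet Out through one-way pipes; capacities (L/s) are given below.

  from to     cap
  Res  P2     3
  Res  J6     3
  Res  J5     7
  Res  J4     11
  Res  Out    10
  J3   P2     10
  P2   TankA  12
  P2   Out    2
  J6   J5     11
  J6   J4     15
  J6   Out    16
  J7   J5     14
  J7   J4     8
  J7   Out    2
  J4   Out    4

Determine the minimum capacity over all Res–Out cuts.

Augment Res→Out: bottleneck 10, flow now 10.
Augment Res→P2→Out: bottleneck 2, flow now 12.
Augment Res→J6→Out: bottleneck 3, flow now 15.
Augment Res→J4→Out: bottleneck 4, flow now 19.
No augmenting path remains; maximum flow = 19.
By max-flow min-cut, the minimum cut capacity equals the max flow.
In the residual graph, reachable from Res: {Res, P2, J5, TankA, J4}.
Min-cut edges: Res→J6 (3), Res→Out (10), P2→Out (2), J4→Out (4); capacity 3 + 10 + 2 + 4 = 19.

19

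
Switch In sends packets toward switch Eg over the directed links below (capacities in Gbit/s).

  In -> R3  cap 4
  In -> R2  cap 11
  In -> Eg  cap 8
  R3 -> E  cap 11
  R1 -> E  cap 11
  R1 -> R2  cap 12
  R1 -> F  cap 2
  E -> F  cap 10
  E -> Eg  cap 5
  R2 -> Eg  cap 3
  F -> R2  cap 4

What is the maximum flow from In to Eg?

Augment In→Eg: bottleneck 8, flow now 8.
Augment In→R2→Eg: bottleneck 3, flow now 11.
Augment In→R3→E→Eg: bottleneck 4, flow now 15.
No augmenting path remains; maximum flow = 15.
In the residual graph, reachable from In: {In, R2}.
Min-cut edges: In→R3 (4), In→Eg (8), R2→Eg (3); capacity 4 + 8 + 3 = 15.
This cut is saturated, so no flow can exceed 15.

15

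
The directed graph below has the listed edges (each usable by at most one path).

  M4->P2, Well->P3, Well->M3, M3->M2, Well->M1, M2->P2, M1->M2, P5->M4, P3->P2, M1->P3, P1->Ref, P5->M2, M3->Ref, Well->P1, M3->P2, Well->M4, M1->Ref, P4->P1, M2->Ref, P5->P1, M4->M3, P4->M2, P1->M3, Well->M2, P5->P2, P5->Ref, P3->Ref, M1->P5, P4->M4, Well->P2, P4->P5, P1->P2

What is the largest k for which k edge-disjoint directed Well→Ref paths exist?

Assign every edge capacity 1; by Menger, the answer equals the max flow.
Path Well→M1→Ref (+1); total 1.
Path Well→P1→Ref (+1); total 2.
Path Well→M2→Ref (+1); total 3.
Path Well→M3→Ref (+1); total 4.
Path Well→P3→Ref (+1); total 5.
No residual Well→Ref path; max flow = 5.
Certifying cut of size 5: {M2→Ref, M3→Ref, Well→M1, Well→P1, Well→P3}.

5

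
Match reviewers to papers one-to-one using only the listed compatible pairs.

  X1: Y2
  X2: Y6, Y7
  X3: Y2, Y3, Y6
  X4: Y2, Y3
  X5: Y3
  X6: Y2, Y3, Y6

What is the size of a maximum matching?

4

Unit-capacity flow: source→left, listed edges, right→sink; max matching = max flow.
Augmenting path X1→Y2 (+1); matched 1.
Augmenting path X2→Y6 (+1); matched 2.
Augmenting path X3→Y3 (+1); matched 3.
Augmenting path X6→Y6→X2→Y7 (+1); matched 4.
No augmenting path remains; maximum matching = 4.
König certificate: {X2, Y2, Y3, Y6} is a vertex cover of size 4 (every listed pair touches it), so no matching can be larger.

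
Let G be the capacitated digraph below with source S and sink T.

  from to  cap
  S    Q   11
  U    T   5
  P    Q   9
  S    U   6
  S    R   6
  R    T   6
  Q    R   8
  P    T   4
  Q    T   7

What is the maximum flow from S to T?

Augment S→Q→T: bottleneck 7, flow now 7.
Augment S→R→T: bottleneck 6, flow now 13.
Augment S→U→T: bottleneck 5, flow now 18.
No augmenting path remains; maximum flow = 18.
In the residual graph, reachable from S: {S, Q, R, U}.
Min-cut edges: Q→T (7), R→T (6), U→T (5); capacity 7 + 6 + 5 = 18.
This cut is saturated, so no flow can exceed 18.

18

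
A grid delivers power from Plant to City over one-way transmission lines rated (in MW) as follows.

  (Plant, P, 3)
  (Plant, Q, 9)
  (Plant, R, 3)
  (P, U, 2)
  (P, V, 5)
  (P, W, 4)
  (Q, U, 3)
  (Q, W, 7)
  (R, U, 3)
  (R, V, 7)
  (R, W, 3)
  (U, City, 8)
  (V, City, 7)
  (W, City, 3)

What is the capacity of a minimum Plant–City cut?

12

Augment Plant→P→U→City: bottleneck 2, flow now 2.
Augment Plant→P→V→City: bottleneck 1, flow now 3.
Augment Plant→Q→U→City: bottleneck 3, flow now 6.
Augment Plant→Q→W→City: bottleneck 3, flow now 9.
Augment Plant→R→U→City: bottleneck 3, flow now 12.
No augmenting path remains; maximum flow = 12.
By max-flow min-cut, the minimum cut capacity equals the max flow.
In the residual graph, reachable from Plant: {Plant, Q, W}.
Min-cut edges: Plant→P (3), Plant→R (3), Q→U (3), W→City (3); capacity 3 + 3 + 3 + 3 = 12.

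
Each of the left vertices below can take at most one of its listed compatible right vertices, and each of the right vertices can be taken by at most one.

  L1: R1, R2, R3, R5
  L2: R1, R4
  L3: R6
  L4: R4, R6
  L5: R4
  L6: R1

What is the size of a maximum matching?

Unit-capacity flow: source→left, listed edges, right→sink; max matching = max flow.
Augmenting path L1→R1 (+1); matched 1.
Augmenting path L2→R4 (+1); matched 2.
Augmenting path L3→R6 (+1); matched 3.
Augmenting path L6→R1→L1→R2 (+1); matched 4.
No augmenting path remains; maximum matching = 4.
König certificate: {L1, R1, R4, R6} is a vertex cover of size 4 (every listed pair touches it), so no matching can be larger.

4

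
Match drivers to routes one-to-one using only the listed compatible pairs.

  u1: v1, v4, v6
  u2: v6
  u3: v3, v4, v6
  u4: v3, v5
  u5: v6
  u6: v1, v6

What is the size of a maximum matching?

5

Unit-capacity flow: source→left, listed edges, right→sink; max matching = max flow.
Augmenting path u1→v1 (+1); matched 1.
Augmenting path u2→v6 (+1); matched 2.
Augmenting path u3→v3 (+1); matched 3.
Augmenting path u4→v5 (+1); matched 4.
Augmenting path u6→v1→u1→v4 (+1); matched 5.
No augmenting path remains; maximum matching = 5.
König certificate: {u1, u3, u4, u6, v6} is a vertex cover of size 5 (every listed pair touches it), so no matching can be larger.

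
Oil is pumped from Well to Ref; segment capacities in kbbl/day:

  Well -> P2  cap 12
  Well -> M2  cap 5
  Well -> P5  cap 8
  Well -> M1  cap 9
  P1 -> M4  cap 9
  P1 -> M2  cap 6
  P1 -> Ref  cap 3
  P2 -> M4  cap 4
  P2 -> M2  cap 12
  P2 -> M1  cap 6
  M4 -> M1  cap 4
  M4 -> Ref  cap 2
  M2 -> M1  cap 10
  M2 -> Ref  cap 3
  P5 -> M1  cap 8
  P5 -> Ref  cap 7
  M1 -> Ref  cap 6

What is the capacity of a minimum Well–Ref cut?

Augment Well→M2→Ref: bottleneck 3, flow now 3.
Augment Well→P5→Ref: bottleneck 7, flow now 10.
Augment Well→M1→Ref: bottleneck 6, flow now 16.
Augment Well→P2→M4→Ref: bottleneck 2, flow now 18.
No augmenting path remains; maximum flow = 18.
By max-flow min-cut, the minimum cut capacity equals the max flow.
In the residual graph, reachable from Well: {Well, P2, M4, M2, P5, M1}.
Min-cut edges: M4→Ref (2), M2→Ref (3), P5→Ref (7), M1→Ref (6); capacity 2 + 3 + 7 + 6 = 18.

18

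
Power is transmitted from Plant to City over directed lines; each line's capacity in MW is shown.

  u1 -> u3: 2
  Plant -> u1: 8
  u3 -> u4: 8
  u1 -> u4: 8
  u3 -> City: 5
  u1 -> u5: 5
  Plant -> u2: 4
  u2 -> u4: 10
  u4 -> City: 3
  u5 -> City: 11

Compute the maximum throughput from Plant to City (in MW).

10

Augment Plant→u1→u3→City: bottleneck 2, flow now 2.
Augment Plant→u1→u4→City: bottleneck 3, flow now 5.
Augment Plant→u1→u5→City: bottleneck 3, flow now 8.
Augment Plant→u2→u4→u1→u5→City: bottleneck 2, flow now 10. (uses reverse residual edge)
No augmenting path remains; maximum flow = 10.
In the residual graph, reachable from Plant: {Plant, u1, u2, u4}.
Min-cut edges: u1→u3 (2), u1→u5 (5), u4→City (3); capacity 2 + 5 + 3 = 10.
This cut is saturated, so no flow can exceed 10.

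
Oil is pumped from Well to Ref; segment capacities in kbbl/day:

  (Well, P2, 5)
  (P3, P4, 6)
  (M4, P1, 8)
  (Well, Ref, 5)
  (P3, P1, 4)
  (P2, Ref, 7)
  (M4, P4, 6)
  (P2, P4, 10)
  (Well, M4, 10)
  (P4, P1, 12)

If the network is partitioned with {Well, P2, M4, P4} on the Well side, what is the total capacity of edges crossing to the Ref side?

Edges leaving {Well, P2, M4, P4}: Well→Ref (5), P2→Ref (7), M4→P1 (8), P4→P1 (12).
Cut capacity = 5 + 7 + 8 + 12 = 32.

32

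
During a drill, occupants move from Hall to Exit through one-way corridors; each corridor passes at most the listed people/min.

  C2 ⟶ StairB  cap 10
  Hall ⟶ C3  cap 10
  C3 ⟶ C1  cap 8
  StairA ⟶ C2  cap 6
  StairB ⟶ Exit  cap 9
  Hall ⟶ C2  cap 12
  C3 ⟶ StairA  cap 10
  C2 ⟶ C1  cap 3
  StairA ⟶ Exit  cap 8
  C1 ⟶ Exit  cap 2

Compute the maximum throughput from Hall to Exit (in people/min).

19

Augment Hall→C3→StairA→Exit: bottleneck 8, flow now 8.
Augment Hall→C3→C1→Exit: bottleneck 2, flow now 10.
Augment Hall→C2→StairB→Exit: bottleneck 9, flow now 19.
No augmenting path remains; maximum flow = 19.
In the residual graph, reachable from Hall: {Hall, C3, C2, StairA, StairB, C1}.
Min-cut edges: StairA→Exit (8), StairB→Exit (9), C1→Exit (2); capacity 8 + 9 + 2 = 19.
This cut is saturated, so no flow can exceed 19.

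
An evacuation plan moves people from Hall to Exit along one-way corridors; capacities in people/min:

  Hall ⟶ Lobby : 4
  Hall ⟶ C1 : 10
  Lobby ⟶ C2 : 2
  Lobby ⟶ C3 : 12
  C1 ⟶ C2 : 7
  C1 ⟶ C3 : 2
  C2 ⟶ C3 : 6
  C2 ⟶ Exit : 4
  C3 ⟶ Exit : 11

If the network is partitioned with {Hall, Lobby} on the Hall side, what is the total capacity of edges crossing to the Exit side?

Edges leaving {Hall, Lobby}: Hall→C1 (10), Lobby→C2 (2), Lobby→C3 (12).
Cut capacity = 10 + 2 + 12 = 24.

24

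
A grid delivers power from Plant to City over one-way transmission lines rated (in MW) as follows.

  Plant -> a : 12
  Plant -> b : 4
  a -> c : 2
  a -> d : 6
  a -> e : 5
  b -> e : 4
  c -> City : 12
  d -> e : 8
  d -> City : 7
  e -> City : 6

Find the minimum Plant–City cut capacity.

Augment Plant→a→c→City: bottleneck 2, flow now 2.
Augment Plant→a→d→City: bottleneck 6, flow now 8.
Augment Plant→a→e→City: bottleneck 4, flow now 12.
Augment Plant→b→e→City: bottleneck 2, flow now 14.
No augmenting path remains; maximum flow = 14.
By max-flow min-cut, the minimum cut capacity equals the max flow.
In the residual graph, reachable from Plant: {Plant, a, b, e}.
Min-cut edges: a→c (2), a→d (6), e→City (6); capacity 2 + 6 + 6 = 14.

14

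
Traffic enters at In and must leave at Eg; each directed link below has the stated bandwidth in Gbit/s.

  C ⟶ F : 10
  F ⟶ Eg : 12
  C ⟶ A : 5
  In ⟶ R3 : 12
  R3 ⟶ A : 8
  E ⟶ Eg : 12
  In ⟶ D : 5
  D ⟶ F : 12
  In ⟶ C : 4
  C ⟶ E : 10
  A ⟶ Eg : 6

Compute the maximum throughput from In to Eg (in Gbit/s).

Augment In→R3→A→Eg: bottleneck 6, flow now 6.
Augment In→C→E→Eg: bottleneck 4, flow now 10.
Augment In→D→F→Eg: bottleneck 5, flow now 15.
No augmenting path remains; maximum flow = 15.
In the residual graph, reachable from In: {In, R3, A}.
Min-cut edges: In→C (4), In→D (5), A→Eg (6); capacity 4 + 5 + 6 = 15.
This cut is saturated, so no flow can exceed 15.

15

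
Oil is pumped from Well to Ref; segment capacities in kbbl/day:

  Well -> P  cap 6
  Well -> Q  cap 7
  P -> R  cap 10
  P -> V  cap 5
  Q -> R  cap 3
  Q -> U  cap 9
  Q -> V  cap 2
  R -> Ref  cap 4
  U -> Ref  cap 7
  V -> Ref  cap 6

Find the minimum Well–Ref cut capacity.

13

Augment Well→P→R→Ref: bottleneck 4, flow now 4.
Augment Well→P→V→Ref: bottleneck 2, flow now 6.
Augment Well→Q→U→Ref: bottleneck 7, flow now 13.
No augmenting path remains; maximum flow = 13.
By max-flow min-cut, the minimum cut capacity equals the max flow.
In the residual graph, reachable from Well: {Well}.
Min-cut edges: Well→P (6), Well→Q (7); capacity 6 + 7 = 13.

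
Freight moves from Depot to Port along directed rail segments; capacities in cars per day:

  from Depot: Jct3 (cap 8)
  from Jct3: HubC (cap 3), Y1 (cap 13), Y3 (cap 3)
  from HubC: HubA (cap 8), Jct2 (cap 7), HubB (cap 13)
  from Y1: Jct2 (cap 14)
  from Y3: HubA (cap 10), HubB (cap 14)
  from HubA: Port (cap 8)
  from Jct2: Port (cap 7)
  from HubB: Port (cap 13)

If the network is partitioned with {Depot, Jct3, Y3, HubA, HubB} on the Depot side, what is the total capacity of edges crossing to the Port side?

37

Edges leaving {Depot, Jct3, Y3, HubA, HubB}: Jct3→HubC (3), Jct3→Y1 (13), HubA→Port (8), HubB→Port (13).
Cut capacity = 3 + 13 + 8 + 13 = 37.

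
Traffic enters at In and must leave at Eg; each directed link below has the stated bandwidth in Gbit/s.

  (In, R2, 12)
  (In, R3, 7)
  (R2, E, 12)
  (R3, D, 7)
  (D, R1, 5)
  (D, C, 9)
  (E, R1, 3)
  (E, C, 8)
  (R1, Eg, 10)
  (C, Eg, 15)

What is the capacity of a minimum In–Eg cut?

18

Augment In→R2→E→R1→Eg: bottleneck 3, flow now 3.
Augment In→R2→E→C→Eg: bottleneck 8, flow now 11.
Augment In→R3→D→R1→Eg: bottleneck 5, flow now 16.
Augment In→R3→D→C→Eg: bottleneck 2, flow now 18.
No augmenting path remains; maximum flow = 18.
By max-flow min-cut, the minimum cut capacity equals the max flow.
In the residual graph, reachable from In: {In, R2, E}.
Min-cut edges: In→R3 (7), E→R1 (3), E→C (8); capacity 7 + 3 + 8 = 18.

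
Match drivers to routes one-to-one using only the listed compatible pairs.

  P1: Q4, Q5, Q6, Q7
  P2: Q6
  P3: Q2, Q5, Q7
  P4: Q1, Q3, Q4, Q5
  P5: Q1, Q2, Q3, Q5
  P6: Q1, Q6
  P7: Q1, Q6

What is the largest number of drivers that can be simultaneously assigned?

Unit-capacity flow: source→left, listed edges, right→sink; max matching = max flow.
Augmenting path P1→Q4 (+1); matched 1.
Augmenting path P2→Q6 (+1); matched 2.
Augmenting path P3→Q2 (+1); matched 3.
Augmenting path P4→Q1 (+1); matched 4.
Augmenting path P5→Q3 (+1); matched 5.
Augmenting path P6→Q1→P4→Q5 (+1); matched 6.
No augmenting path remains; maximum matching = 6.
König certificate: {P1, P3, P4, P5, Q1, Q6} is a vertex cover of size 6 (every listed pair touches it), so no matching can be larger.

6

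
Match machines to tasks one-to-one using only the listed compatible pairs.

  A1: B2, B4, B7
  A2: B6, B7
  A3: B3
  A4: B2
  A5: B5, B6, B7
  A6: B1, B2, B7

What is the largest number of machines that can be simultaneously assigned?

Unit-capacity flow: source→left, listed edges, right→sink; max matching = max flow.
Augmenting path A1→B2 (+1); matched 1.
Augmenting path A2→B6 (+1); matched 2.
Augmenting path A3→B3 (+1); matched 3.
Augmenting path A5→B5 (+1); matched 4.
Augmenting path A6→B1 (+1); matched 5.
Augmenting path A4→B2→A1→B4 (+1); matched 6.
No augmenting path remains; maximum matching = 6.
König certificate: {A1, A2, A3, A4, A5, A6} is a vertex cover of size 6 (every listed pair touches it), so no matching can be larger.

6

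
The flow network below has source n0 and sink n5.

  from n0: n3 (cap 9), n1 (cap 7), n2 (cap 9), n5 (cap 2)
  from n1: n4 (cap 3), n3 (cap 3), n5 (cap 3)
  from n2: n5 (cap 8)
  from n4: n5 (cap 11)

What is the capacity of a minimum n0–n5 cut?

Augment n0→n5: bottleneck 2, flow now 2.
Augment n0→n1→n5: bottleneck 3, flow now 5.
Augment n0→n2→n5: bottleneck 8, flow now 13.
Augment n0→n1→n4→n5: bottleneck 3, flow now 16.
No augmenting path remains; maximum flow = 16.
By max-flow min-cut, the minimum cut capacity equals the max flow.
In the residual graph, reachable from n0: {n0, n1, n2, n3}.
Min-cut edges: n0→n5 (2), n1→n4 (3), n1→n5 (3), n2→n5 (8); capacity 2 + 3 + 3 + 8 = 16.

16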